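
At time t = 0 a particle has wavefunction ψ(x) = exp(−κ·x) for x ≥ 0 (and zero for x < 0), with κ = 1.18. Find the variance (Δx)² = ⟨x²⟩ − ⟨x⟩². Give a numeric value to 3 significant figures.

Compute ⟨x⟩ and ⟨x²⟩ separately, then (Δx)² = ⟨x²⟩ − ⟨x⟩².
Every integrand reduces to terms xʲ·e^(−2κx) on [0, ∞); use ∫₀^∞ xʲ·e^(−2κx) dx = j!/(2κ)^(j+1).
Normalization: ∫|ψ|² dx = 0.42373.
⟨x⟩ = 0.42373 and ⟨x²⟩ = 0.35909.
(Δx)² = 0.35909 − (0.42373)² = 0.17955.

0.180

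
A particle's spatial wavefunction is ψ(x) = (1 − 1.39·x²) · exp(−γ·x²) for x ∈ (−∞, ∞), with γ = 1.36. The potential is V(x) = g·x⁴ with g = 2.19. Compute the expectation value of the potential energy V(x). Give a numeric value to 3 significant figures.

⟨V⟩ = ∫ V(x)·|ψ|² dx / ∫|ψ|² dx.
Expand each integrand as polynomial × e^(−2γx²) and use ∫x^(2j)·e^(−2γx²) dx = (2j−1)!!/(4γ)^j · √(π/(2γ)), odd powers → 0; here √(π/(2γ)) = 1.0747.
State is unnormalized: ∫|ψ|² dx = 0.73600, and ∫ψ*·V(x)·ψ dx = 0.17416, so ⟨V⟩ = 0.17416 / 0.73600.
⟨V⟩ = 0.23662.

0.237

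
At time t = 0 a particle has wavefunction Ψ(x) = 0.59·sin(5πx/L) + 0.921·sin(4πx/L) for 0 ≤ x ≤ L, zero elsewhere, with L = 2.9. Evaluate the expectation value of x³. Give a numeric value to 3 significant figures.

⟨x³⟩ = ∫ x³·|Ψ|² dx / ∫|Ψ|² dx (integrals over the domain).
On 0 ≤ x ≤ L (j ≠ l): ∫sin²(jπx/L) dx = L/2, ∫sin(jπx/L)·sin(lπx/L) dx = 0; diagonal moments ∫x·sin²(jπx/L) dx = L²/4, ∫x²·sin²(jπx/L) dx = L³·(1/6 − 1/(4j²π²)); cross terms ∫x·sin(jπx/L)·sin(lπx/L) dx = 0 for j + l even and −4jlL²/(π²(j² − l²)²) for j + l odd, ∫x²·sin(jπx/L)·sin(lπx/L) dx = (−1)^(j+l)·4jlL³/(π²(j² − l²)²); higher powers the same way via product-to-sum and parts.
State is unnormalized: ∫|Ψ|² dx = 1.7347, and ∫Ψ*·x³·Ψ dx = 3.5929, so ⟨x³⟩ = 3.5929 / 1.7347.
⟨x³⟩ = 2.0712.

2.07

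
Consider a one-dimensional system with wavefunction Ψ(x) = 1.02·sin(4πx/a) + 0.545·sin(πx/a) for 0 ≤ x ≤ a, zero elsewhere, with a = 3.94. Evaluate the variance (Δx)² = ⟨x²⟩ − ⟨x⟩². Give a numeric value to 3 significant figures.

1.08

Compute ⟨x⟩ and ⟨x²⟩ separately, then (Δx)² = ⟨x²⟩ − ⟨x⟩².
On 0 ≤ x ≤ a (j ≠ l): ∫sin²(jπx/a) dx = a/2, ∫sin(jπx/a)·sin(lπx/a) dx = 0; diagonal moments ∫x·sin²(jπx/a) dx = a²/4, ∫x²·sin²(jπx/a) dx = a³·(1/6 − 1/(4j²π²)); cross terms ∫x·sin(jπx/a)·sin(lπx/a) dx = 0 for j + l even and −4jla²/(π²(j² − l²)²) for j + l odd, ∫x²·sin(jπx/a)·sin(lπx/a) dx = (−1)^(j+l)·4jla³/(π²(j² − l²)²); higher powers the same way via product-to-sum and parts.
Normalization: ∫|Ψ|² dx = 2.6347.
⟨x⟩ = 1.9228 and ⟨x²⟩ = 4.7757.
(Δx)² = 4.7757 − (1.9228)² = 1.0785.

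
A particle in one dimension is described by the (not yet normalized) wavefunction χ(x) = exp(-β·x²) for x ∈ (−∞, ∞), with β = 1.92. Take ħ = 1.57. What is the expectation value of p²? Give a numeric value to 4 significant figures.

p² χ = −ħ² d²χ/dx²; ⟨p²⟩ = −ħ² ∫ χ*·χ'' dx / ∫|χ|² dx.
Gaussian moments: ∫x^(2j)·e^(−2βx²) dx = (2j−1)!!/(4β)^j · √(π/(2β)), odd powers integrate to 0; here √(π/(2β)) = 0.90450. Derivatives: d/dx e^(−βx²) = −2βx·e^(−βx²), d²/dx² e^(−βx²) = (4β²x² − 2β)·e^(−βx²).
State is unnormalized: ∫|χ|² dx = 0.90450, and ∫χ*·(−ħ² χ'') dx = 4.2807, so ⟨p²⟩ = 4.2807 / 0.90450.
⟨p²⟩ = 4.7326.

4.733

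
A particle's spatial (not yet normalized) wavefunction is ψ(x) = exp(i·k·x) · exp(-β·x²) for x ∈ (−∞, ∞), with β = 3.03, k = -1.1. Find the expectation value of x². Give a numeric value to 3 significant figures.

0.0825

⟨x²⟩ = ∫ x²·|ψ|² dx / ∫|ψ|² dx (integrals over the domain).
Gaussian moments: ∫x^(2j)·e^(−2βx²) dx = (2j−1)!!/(4β)^j · √(π/(2β)), odd powers integrate to 0; here √(π/(2β)) = 0.72001.
State is unnormalized: ∫|ψ|² dx = 0.72001, and ∫ψ*·x²·ψ dx = 0.059407, so ⟨x²⟩ = 0.059407 / 0.72001.
⟨x²⟩ = 0.082508.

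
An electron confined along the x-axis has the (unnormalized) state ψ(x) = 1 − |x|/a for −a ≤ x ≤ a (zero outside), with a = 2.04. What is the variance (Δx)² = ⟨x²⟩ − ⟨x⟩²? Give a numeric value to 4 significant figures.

Compute ⟨x⟩ and ⟨x²⟩ separately, then (Δx)² = ⟨x²⟩ − ⟨x⟩².
ψ is even, so ∫ over [−a, a] = 2∫₀ᵃ with ψ = 1 − x/a there: ∫₀ᵃ (1 − x/a)² dx = a/3, ∫₀ᵃ x²(1 − x/a)² dx = a³/30, ∫₀ᵃ x⁴(1 − x/a)² dx = a⁵/105.
Normalization: ∫|ψ|² dx = 1.3600.
⟨x⟩ = 0.0000 and ⟨x²⟩ = 0.41616.
(Δx)² = 0.41616 − (0.0000)² = 0.41616.

0.4162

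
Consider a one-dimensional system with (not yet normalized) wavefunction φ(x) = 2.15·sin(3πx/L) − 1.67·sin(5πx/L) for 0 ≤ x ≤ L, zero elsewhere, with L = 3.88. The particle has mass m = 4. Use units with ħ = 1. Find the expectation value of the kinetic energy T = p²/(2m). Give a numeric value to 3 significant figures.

T = −(ħ²/2m) d²/dx², so ⟨T⟩ = −(ħ²/2m) ∫ φ*·φ'' dx / ∫|φ|² dx; with m = 4.
d²/dx² sin(jπx/L) = −(jπ/L)²·sin(jπx/L); on 0 ≤ x ≤ L, ∫sin²(jπx/L) dx = L/2 and ∫sin(jπx/L)·sin(lπx/L) dx = 0 for j ≠ l, so only diagonal terms survive in ∫|φ|² and ∫φ·φ″; ∫φ·φ′ dx = [φ²/2] between the walls = 0.
State is unnormalized: ∫|φ|² dx = 14.378, and ∫φ*·(−ħ²/2m · φ'') dx = 17.699, so ⟨T⟩ = 17.699 / 14.378.
⟨T⟩ = 1.2309.

1.23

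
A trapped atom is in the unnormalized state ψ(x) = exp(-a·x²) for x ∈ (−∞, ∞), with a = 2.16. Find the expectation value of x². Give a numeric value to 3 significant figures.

⟨x²⟩ = ∫ x²·|ψ|² dx / ∫|ψ|² dx (integrals over the domain).
Gaussian moments: ∫x^(2j)·e^(−2ax²) dx = (2j−1)!!/(4a)^j · √(π/(2a)), odd powers integrate to 0; here √(π/(2a)) = 0.85277.
State is unnormalized: ∫|ψ|² dx = 0.85277, and ∫ψ*·x²·ψ dx = 0.098700, so ⟨x²⟩ = 0.098700 / 0.85277.
⟨x²⟩ = 0.11574.

0.116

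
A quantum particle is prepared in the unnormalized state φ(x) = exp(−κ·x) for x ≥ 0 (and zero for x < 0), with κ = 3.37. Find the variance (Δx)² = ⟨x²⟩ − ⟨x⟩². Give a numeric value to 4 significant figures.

Compute ⟨x⟩ and ⟨x²⟩ separately, then (Δx)² = ⟨x²⟩ − ⟨x⟩².
Every integrand reduces to terms xʲ·e^(−2κx) on [0, ∞); use ∫₀^∞ xʲ·e^(−2κx) dx = j!/(2κ)^(j+1).
Normalization: ∫|φ|² dx = 0.14837.
⟨x⟩ = 0.14837 and ⟨x²⟩ = 0.044026.
(Δx)² = 0.044026 − (0.14837)² = 0.022013.

0.02201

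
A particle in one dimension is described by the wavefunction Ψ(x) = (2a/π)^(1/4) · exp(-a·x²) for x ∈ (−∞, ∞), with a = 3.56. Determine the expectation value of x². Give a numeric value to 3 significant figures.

0.0702

⟨x²⟩ = ∫ x²·|Ψ|² dx (integrals over the domain).
Gaussian moments: ∫x^(2j)·e^(−2ax²) dx = (2j−1)!!/(4a)^j · √(π/(2a)), odd powers integrate to 0; here √(π/(2a)) = 0.66426.
⟨x²⟩ = 0.070225.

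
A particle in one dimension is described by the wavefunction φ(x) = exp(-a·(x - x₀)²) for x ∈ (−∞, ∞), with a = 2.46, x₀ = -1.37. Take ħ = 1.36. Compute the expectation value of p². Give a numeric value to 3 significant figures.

p² φ = −ħ² d²φ/dx²; ⟨p²⟩ = −ħ² ∫ φ*·φ'' dx / ∫|φ|² dx.
Gaussian moments (u = x − x₀): ∫u^(2j)·e^(−2au²) du = (2j−1)!!/(4a)^j · √(π/(2a)), odd powers integrate to 0; here √(π/(2a)) = 0.79908. Derivatives: d/dx e^(−au²) = −2au·e^(−au²), d²/dx² e^(−au²) = (4a²u² − 2a)·e^(−au²).
State is unnormalized: ∫|φ|² dx = 0.79908, and ∫φ*·(−ħ² φ'') dx = 3.6358, so ⟨p²⟩ = 3.6358 / 0.79908.
⟨p²⟩ = 4.5500.

4.55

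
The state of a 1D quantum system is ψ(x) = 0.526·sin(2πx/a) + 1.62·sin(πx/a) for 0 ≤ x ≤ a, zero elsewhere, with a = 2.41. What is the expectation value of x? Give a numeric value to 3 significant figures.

⟨x⟩ = ∫ x·|ψ|² dx / ∫|ψ|² dx (integrals over the domain).
On 0 ≤ x ≤ a (j ≠ l): ∫sin²(jπx/a) dx = a/2, ∫sin(jπx/a)·sin(lπx/a) dx = 0; diagonal moments ∫x·sin²(jπx/a) dx = a²/4, ∫x²·sin²(jπx/a) dx = a³·(1/6 − 1/(4j²π²)); cross terms ∫x·sin(jπx/a)·sin(lπx/a) dx = 0 for j + l even and −4jla²/(π²(j² − l²)²) for j + l odd, ∫x²·sin(jπx/a)·sin(lπx/a) dx = (−1)^(j+l)·4jla³/(π²(j² − l²)²); higher powers the same way via product-to-sum and parts.
State is unnormalized: ∫|ψ|² dx = 3.4958, and ∫ψ*·x·ψ dx = 3.3210, so ⟨x⟩ = 3.3210 / 3.4958.
⟨x⟩ = 0.94998.

0.950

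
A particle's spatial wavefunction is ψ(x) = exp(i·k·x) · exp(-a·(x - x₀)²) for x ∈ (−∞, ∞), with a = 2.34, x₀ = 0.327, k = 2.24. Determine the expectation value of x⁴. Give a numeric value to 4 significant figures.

0.1142

⟨x⁴⟩ = ∫ x⁴·|ψ|² dx / ∫|ψ|² dx (integrals over the domain).
Gaussian moments (u = x − x₀): ∫u^(2j)·e^(−2au²) du = (2j−1)!!/(4a)^j · √(π/(2a)), odd powers integrate to 0; here √(π/(2a)) = 0.81932.
State is unnormalized: ∫|ψ|² dx = 0.81932, and ∫ψ*·x⁴·ψ dx = 0.093583, so ⟨x⁴⟩ = 0.093583 / 0.81932.
⟨x⁴⟩ = 0.11422.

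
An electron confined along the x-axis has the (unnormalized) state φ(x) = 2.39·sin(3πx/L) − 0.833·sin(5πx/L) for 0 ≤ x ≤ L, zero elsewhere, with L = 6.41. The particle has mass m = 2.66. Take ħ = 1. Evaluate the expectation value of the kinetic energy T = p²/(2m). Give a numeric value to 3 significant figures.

0.485

T = −(ħ²/2m) d²/dx², so ⟨T⟩ = −(ħ²/2m) ∫ φ*·φ'' dx / ∫|φ|² dx; with m = 2.66.
d²/dx² sin(jπx/L) = −(jπ/L)²·sin(jπx/L); on 0 ≤ x ≤ L, ∫sin²(jπx/L) dx = L/2 and ∫sin(jπx/L)·sin(lπx/L) dx = 0 for j ≠ l, so only diagonal terms survive in ∫|φ|² and ∫φ·φ″; ∫φ·φ′ dx = [φ²/2] between the walls = 0.
State is unnormalized: ∫|φ|² dx = 20.531, and ∫φ*·(−ħ²/2m · φ'') dx = 9.9497, so ⟨T⟩ = 9.9497 / 20.531.
⟨T⟩ = 0.48462.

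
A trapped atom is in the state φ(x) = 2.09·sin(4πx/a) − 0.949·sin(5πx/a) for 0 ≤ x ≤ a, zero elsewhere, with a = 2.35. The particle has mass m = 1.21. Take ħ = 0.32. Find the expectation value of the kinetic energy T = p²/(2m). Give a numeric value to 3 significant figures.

T = −(ħ²/2m) d²/dx², so ⟨T⟩ = −(ħ²/2m) ∫ φ*·φ'' dx / ∫|φ|² dx; with m = 1.21.
d²/dx² sin(jπx/a) = −(jπ/a)²·sin(jπx/a); on 0 ≤ x ≤ a, ∫sin²(jπx/a) dx = a/2 and ∫sin(jπx/a)·sin(lπx/a) dx = 0 for j ≠ l, so only diagonal terms survive in ∫|φ|² and ∫φ·φ″; ∫φ·φ′ dx = [φ²/2] between the walls = 0.
State is unnormalized: ∫|φ|² dx = 6.1907, and ∫φ*·(−ħ²/2m · φ'') dx = 8.2107, so ⟨T⟩ = 8.2107 / 6.1907.
⟨T⟩ = 1.3263.

1.33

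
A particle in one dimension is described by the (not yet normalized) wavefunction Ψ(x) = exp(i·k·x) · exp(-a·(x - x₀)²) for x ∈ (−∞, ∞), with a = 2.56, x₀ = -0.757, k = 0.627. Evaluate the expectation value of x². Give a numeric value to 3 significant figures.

0.671

⟨x²⟩ = ∫ x²·|Ψ|² dx / ∫|Ψ|² dx (integrals over the domain).
Gaussian moments (u = x − x₀): ∫u^(2j)·e^(−2au²) du = (2j−1)!!/(4a)^j · √(π/(2a)), odd powers integrate to 0; here √(π/(2a)) = 0.78332.
State is unnormalized: ∫|Ψ|² dx = 0.78332, and ∫Ψ*·x²·Ψ dx = 0.52538, so ⟨x²⟩ = 0.52538 / 0.78332.
⟨x²⟩ = 0.67071.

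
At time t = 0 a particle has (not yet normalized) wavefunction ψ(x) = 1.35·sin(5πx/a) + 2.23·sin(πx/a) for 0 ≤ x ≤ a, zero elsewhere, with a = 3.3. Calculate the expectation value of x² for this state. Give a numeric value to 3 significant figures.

3.29

⟨x²⟩ = ∫ x²·|ψ|² dx / ∫|ψ|² dx (integrals over the domain).
On 0 ≤ x ≤ a (j ≠ l): ∫sin²(jπx/a) dx = a/2, ∫sin(jπx/a)·sin(lπx/a) dx = 0; diagonal moments ∫x·sin²(jπx/a) dx = a²/4, ∫x²·sin²(jπx/a) dx = a³·(1/6 − 1/(4j²π²)); cross terms ∫x·sin(jπx/a)·sin(lπx/a) dx = 0 for j + l even and −4jla²/(π²(j² − l²)²) for j + l odd, ∫x²·sin(jπx/a)·sin(lπx/a) dx = (−1)^(j+l)·4jla³/(π²(j² − l²)²); higher powers the same way via product-to-sum and parts.
State is unnormalized: ∫|ψ|² dx = 11.212, and ∫ψ*·x²·ψ dx = 36.869, so ⟨x²⟩ = 36.869 / 11.212.
⟨x²⟩ = 3.2882.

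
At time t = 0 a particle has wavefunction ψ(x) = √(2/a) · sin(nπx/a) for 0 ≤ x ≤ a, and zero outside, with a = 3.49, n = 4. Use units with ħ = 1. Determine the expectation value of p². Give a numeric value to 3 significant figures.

p² ψ = −ħ² d²ψ/dx²; ⟨p²⟩ = −ħ² ∫ ψ*·ψ'' dx.
d/dx sin(nπx/a) = (nπ/a)·cos(nπx/a) and d²/dx² sin(nπx/a) = −(nπ/a)²·sin(nπx/a); on 0 ≤ x ≤ a, ∫sin²(nπx/a) dx = a/2 and ∫sin(nπx/a)·cos(nπx/a) dx = 0.
⟨p²⟩ = 12.965.

13.0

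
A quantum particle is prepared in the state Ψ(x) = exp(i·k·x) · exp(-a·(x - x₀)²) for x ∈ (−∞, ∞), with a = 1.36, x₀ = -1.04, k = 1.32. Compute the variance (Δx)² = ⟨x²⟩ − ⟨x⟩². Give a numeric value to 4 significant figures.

0.1838

Compute ⟨x⟩ and ⟨x²⟩ separately, then (Δx)² = ⟨x²⟩ − ⟨x⟩².
Gaussian moments (u = x − x₀): ∫u^(2j)·e^(−2au²) du = (2j−1)!!/(4a)^j · √(π/(2a)), odd powers integrate to 0; here √(π/(2a)) = 1.0747.
Normalization: ∫|Ψ|² dx = 1.0747.
⟨x⟩ = -1.0400 and ⟨x²⟩ = 1.2654.
(Δx)² = 1.2654 − (-1.0400)² = 0.18382.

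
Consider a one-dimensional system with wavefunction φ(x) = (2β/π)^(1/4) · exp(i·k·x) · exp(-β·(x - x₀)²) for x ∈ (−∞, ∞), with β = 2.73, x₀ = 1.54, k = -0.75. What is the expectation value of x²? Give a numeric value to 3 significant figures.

⟨x²⟩ = ∫ x²·|φ|² dx (integrals over the domain).
Gaussian moments (u = x − x₀): ∫u^(2j)·e^(−2βu²) du = (2j−1)!!/(4β)^j · √(π/(2β)), odd powers integrate to 0; here √(π/(2β)) = 0.75854.
⟨x²⟩ = 2.4632.

2.46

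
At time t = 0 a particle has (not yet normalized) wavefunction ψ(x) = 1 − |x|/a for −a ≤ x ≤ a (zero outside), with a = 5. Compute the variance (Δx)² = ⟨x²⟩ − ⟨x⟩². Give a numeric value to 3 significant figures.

Compute ⟨x⟩ and ⟨x²⟩ separately, then (Δx)² = ⟨x²⟩ − ⟨x⟩².
ψ is even, so ∫ over [−a, a] = 2∫₀ᵃ with ψ = 1 − x/a there: ∫₀ᵃ (1 − x/a)² dx = a/3, ∫₀ᵃ x²(1 − x/a)² dx = a³/30, ∫₀ᵃ x⁴(1 − x/a)² dx = a⁵/105.
Normalization: ∫|ψ|² dx = 3.3333.
⟨x⟩ = 0.0000 and ⟨x²⟩ = 2.5000.
(Δx)² = 2.5000 − (0.0000)² = 2.5000.

2.50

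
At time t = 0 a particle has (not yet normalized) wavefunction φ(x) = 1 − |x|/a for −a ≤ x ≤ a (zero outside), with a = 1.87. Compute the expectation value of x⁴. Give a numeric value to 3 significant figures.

0.349

⟨x⁴⟩ = ∫ x⁴·|φ|² dx / ∫|φ|² dx (integrals over the domain).
φ is even, so ∫ over [−a, a] = 2∫₀ᵃ with φ = 1 − x/a there: ∫₀ᵃ (1 − x/a)² dx = a/3, ∫₀ᵃ x²(1 − x/a)² dx = a³/30, ∫₀ᵃ x⁴(1 − x/a)² dx = a⁵/105.
State is unnormalized: ∫|φ|² dx = 1.2467, and ∫φ*·x⁴·φ dx = 0.43556, so ⟨x⁴⟩ = 0.43556 / 1.2467.
⟨x⁴⟩ = 0.34938.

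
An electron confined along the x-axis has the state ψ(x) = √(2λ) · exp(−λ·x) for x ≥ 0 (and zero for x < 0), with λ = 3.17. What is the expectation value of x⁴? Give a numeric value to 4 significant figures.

⟨x⁴⟩ = ∫ x⁴·|ψ|² dx (integrals over the domain).
Every integrand reduces to terms xʲ·e^(−2λx) on [0, ∞); use ∫₀^∞ xʲ·e^(−2λx) dx = j!/(2λ)^(j+1).
⟨x⁴⟩ = 0.014854.

0.01485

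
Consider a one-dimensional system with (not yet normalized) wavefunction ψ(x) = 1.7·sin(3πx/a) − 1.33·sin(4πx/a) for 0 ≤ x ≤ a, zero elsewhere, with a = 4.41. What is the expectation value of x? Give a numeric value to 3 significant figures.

⟨x⟩ = ∫ x·|ψ|² dx / ∫|ψ|² dx (integrals over the domain).
On 0 ≤ x ≤ a (j ≠ l): ∫sin²(jπx/a) dx = a/2, ∫sin(jπx/a)·sin(lπx/a) dx = 0; diagonal moments ∫x·sin²(jπx/a) dx = a²/4, ∫x²·sin²(jπx/a) dx = a³·(1/6 − 1/(4j²π²)); cross terms ∫x·sin(jπx/a)·sin(lπx/a) dx = 0 for j + l even and −4jla²/(π²(j² − l²)²) for j + l odd, ∫x²·sin(jπx/a)·sin(lπx/a) dx = (−1)^(j+l)·4jla³/(π²(j² − l²)²); higher powers the same way via product-to-sum and parts.
State is unnormalized: ∫|ψ|² dx = 10.273, and ∫ψ*·x·ψ dx = 31.380, so ⟨x⟩ = 31.380 / 10.273.
⟨x⟩ = 3.0547.

3.05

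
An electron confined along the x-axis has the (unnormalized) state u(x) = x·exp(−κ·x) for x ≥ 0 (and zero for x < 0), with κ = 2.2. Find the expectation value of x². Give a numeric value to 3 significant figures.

⟨x²⟩ = ∫ x²·|u|² dx / ∫|u|² dx (integrals over the domain).
Every integrand reduces to terms xʲ·e^(−2κx) on [0, ∞); use ∫₀^∞ xʲ·e^(−2κx) dx = j!/(2κ)^(j+1).
State is unnormalized: ∫|u|² dx = 0.023479, and ∫u*·x²·u dx = 0.014553, so ⟨x²⟩ = 0.014553 / 0.023479.
⟨x²⟩ = 0.61983.

0.620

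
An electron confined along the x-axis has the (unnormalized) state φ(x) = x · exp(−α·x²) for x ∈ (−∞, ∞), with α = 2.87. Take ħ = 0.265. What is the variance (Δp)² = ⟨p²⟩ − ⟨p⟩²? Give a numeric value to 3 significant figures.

0.605

Compute ⟨p⟩ and ⟨p²⟩ separately; (Δp)² = ⟨p²⟩ − ⟨p⟩².
Expand each integrand as polynomial × e^(−2αx²) and use ∫x^(2j)·e^(−2αx²) dx = (2j−1)!!/(4α)^j · √(π/(2α)), odd powers → 0; here √(π/(2α)) = 0.73981. Differentiate with the product rule, d/dx e^(−αx²) = −2αx·e^(−αx²).
Normalization: ∫|φ|² dx = 0.064443.
⟨p⟩ = 0.0000 and ⟨p²⟩ = 0.60464.
(Δp)² = 0.60464 − (0.0000)² = 0.60464.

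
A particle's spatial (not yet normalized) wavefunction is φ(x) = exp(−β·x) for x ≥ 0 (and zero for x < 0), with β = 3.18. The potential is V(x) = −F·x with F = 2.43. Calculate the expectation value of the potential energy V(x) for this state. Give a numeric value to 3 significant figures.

-0.382

⟨V⟩ = ∫ V(x)·|φ|² dx / ∫|φ|² dx.
Every integrand reduces to terms xʲ·e^(−2βx) on [0, ∞); use ∫₀^∞ xʲ·e^(−2βx) dx = j!/(2β)^(j+1).
State is unnormalized: ∫|φ|² dx = 0.15723, and ∫φ*·V(x)·φ dx = -0.060075, so ⟨V⟩ = -0.060075 / 0.15723.
⟨V⟩ = -0.38208.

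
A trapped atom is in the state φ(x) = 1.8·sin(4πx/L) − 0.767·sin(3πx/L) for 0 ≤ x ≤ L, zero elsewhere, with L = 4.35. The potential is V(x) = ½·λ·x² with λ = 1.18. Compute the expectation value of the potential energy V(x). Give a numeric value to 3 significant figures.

⟨V⟩ = ∫ V(x)·|φ|² dx / ∫|φ|² dx.
On 0 ≤ x ≤ L (j ≠ l): ∫sin²(jπx/L) dx = L/2, ∫sin(jπx/L)·sin(lπx/L) dx = 0; diagonal moments ∫x·sin²(jπx/L) dx = L²/4, ∫x²·sin²(jπx/L) dx = L³·(1/6 − 1/(4j²π²)); cross terms ∫x·sin(jπx/L)·sin(lπx/L) dx = 0 for j + l even and −4jlL²/(π²(j² − l²)²) for j + l odd, ∫x²·sin(jπx/L)·sin(lπx/L) dx = (−1)^(j+l)·4jlL³/(π²(j² − l²)²); higher powers the same way via product-to-sum and parts.
State is unnormalized: ∫|φ|² dx = 8.3265, and ∫φ*·V(x)·φ dx = 43.967, so ⟨V⟩ = 43.967 / 8.3265.
⟨V⟩ = 5.2803.

5.28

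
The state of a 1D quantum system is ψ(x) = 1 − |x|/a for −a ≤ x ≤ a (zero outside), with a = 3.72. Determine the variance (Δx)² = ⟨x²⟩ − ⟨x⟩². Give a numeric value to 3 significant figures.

1.38

Compute ⟨x⟩ and ⟨x²⟩ separately, then (Δx)² = ⟨x²⟩ − ⟨x⟩².
ψ is even, so ∫ over [−a, a] = 2∫₀ᵃ with ψ = 1 − x/a there: ∫₀ᵃ (1 − x/a)² dx = a/3, ∫₀ᵃ x²(1 − x/a)² dx = a³/30, ∫₀ᵃ x⁴(1 − x/a)² dx = a⁵/105.
Normalization: ∫|ψ|² dx = 2.4800.
⟨x⟩ = 0.0000 and ⟨x²⟩ = 1.3838.
(Δx)² = 1.3838 − (0.0000)² = 1.3838.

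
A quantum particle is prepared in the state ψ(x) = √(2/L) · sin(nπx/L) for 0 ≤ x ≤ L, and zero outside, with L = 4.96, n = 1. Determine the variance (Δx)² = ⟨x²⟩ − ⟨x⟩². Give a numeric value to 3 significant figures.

Compute ⟨x⟩ and ⟨x²⟩ separately, then (Δx)² = ⟨x²⟩ − ⟨x⟩².
With sin²θ = (1 − cos2θ)/2 on 0 ≤ x ≤ L: ∫sin²(nπx/L) dx = L/2, ∫x·sin²(nπx/L) dx = L²/4, ∫x²·sin²(nπx/L) dx = L³·(1/6 − 1/(4n²π²)); higher powers xᵏ the same way, integrating xᵏ·cos(2nπx/L) by parts.
⟨x⟩ = 2.4800 and ⟨x²⟩ = 6.9542.
(Δx)² = 6.9542 − (2.4800)² = 0.80380.

0.804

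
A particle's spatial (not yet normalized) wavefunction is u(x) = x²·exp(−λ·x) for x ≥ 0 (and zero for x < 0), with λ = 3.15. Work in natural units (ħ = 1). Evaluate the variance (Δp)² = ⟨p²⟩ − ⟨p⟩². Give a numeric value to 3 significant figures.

Compute ⟨p⟩ and ⟨p²⟩ separately; (Δp)² = ⟨p²⟩ − ⟨p⟩².
Differentiate x²·exp(−λ·x) with the product rule; every integrand then reduces to terms xʲ·e^(−2λx) on [0, ∞), with ∫₀^∞ xʲ·e^(−2λx) dx = j!/(2λ)^(j+1).
Normalization: ∫|u|² dx = 0.0024183.
⟨p⟩ = 0.0000 and ⟨p²⟩ = 3.3075.
(Δp)² = 3.3075 − (0.0000)² = 3.3075.

3.31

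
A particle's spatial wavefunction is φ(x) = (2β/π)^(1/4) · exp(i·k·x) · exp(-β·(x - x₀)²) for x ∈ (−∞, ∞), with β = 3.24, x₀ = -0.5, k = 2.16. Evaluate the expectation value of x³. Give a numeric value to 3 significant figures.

-0.241

⟨x³⟩ = ∫ x³·|φ|² dx (integrals over the domain).
Gaussian moments (u = x − x₀): ∫u^(2j)·e^(−2βu²) du = (2j−1)!!/(4β)^j · √(π/(2β)), odd powers integrate to 0; here √(π/(2β)) = 0.69629.
⟨x³⟩ = -0.24074.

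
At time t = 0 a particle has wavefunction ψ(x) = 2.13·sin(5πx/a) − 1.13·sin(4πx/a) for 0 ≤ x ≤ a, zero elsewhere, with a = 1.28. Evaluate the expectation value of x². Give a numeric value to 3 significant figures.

0.814

⟨x²⟩ = ∫ x²·|ψ|² dx / ∫|ψ|² dx (integrals over the domain).
On 0 ≤ x ≤ a (j ≠ l): ∫sin²(jπx/a) dx = a/2, ∫sin(jπx/a)·sin(lπx/a) dx = 0; diagonal moments ∫x·sin²(jπx/a) dx = a²/4, ∫x²·sin²(jπx/a) dx = a³·(1/6 − 1/(4j²π²)); cross terms ∫x·sin(jπx/a)·sin(lπx/a) dx = 0 for j + l even and −4jla²/(π²(j² − l²)²) for j + l odd, ∫x²·sin(jπx/a)·sin(lπx/a) dx = (−1)^(j+l)·4jla³/(π²(j² − l²)²); higher powers the same way via product-to-sum and parts.
State is unnormalized: ∫|ψ|² dx = 3.7208, and ∫ψ*·x²·ψ dx = 3.0284, so ⟨x²⟩ = 3.0284 / 3.7208.
⟨x²⟩ = 0.81391.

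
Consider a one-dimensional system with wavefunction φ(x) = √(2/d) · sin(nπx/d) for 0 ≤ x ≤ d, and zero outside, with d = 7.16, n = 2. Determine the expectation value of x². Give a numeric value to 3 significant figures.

⟨x²⟩ = ∫ x²·|φ|² dx (integrals over the domain).
With sin²θ = (1 − cos2θ)/2 on 0 ≤ x ≤ d: ∫sin²(nπx/d) dx = d/2, ∫x·sin²(nπx/d) dx = d²/4, ∫x²·sin²(nπx/d) dx = d³·(1/6 − 1/(4n²π²)); higher powers xᵏ the same way, integrating xᵏ·cos(2nπx/d) by parts.
⟨x²⟩ = 16.439.

16.4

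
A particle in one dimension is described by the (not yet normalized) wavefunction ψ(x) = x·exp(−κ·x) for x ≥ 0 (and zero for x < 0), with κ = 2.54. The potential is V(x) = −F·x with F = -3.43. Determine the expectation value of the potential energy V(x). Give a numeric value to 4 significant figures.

⟨V⟩ = ∫ V(x)·|ψ|² dx / ∫|ψ|² dx.
Every integrand reduces to terms xʲ·e^(−2κx) on [0, ∞); use ∫₀^∞ xʲ·e^(−2κx) dx = j!/(2κ)^(j+1).
State is unnormalized: ∫|ψ|² dx = 0.015256, and ∫ψ*·V(x)·ψ dx = 0.030902, so ⟨V⟩ = 0.030902 / 0.015256.
⟨V⟩ = 2.0256.

2.026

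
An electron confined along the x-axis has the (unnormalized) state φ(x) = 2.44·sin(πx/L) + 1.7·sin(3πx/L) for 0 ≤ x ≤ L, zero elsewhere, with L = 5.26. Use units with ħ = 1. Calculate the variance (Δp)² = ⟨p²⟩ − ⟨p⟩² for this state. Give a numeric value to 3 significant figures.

Compute ⟨p⟩ and ⟨p²⟩ separately; (Δp)² = ⟨p²⟩ − ⟨p⟩².
d²/dx² sin(jπx/L) = −(jπ/L)²·sin(jπx/L); on 0 ≤ x ≤ L, ∫sin²(jπx/L) dx = L/2 and ∫sin(jπx/L)·sin(lπx/L) dx = 0 for j ≠ l, so only diagonal terms survive in ∫|φ|² and ∫φ·φ″; ∫φ·φ′ dx = [φ²/2] between the walls = 0.
Normalization: ∫|φ|² dx = 23.259.
⟨p⟩ = 0.0000 and ⟨p²⟩ = 1.2893.
(Δp)² = 1.2893 − (0.0000)² = 1.2893.

1.29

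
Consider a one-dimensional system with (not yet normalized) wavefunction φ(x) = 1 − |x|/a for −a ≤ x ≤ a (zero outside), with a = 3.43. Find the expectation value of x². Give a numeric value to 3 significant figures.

1.18

⟨x²⟩ = ∫ x²·|φ|² dx / ∫|φ|² dx (integrals over the domain).
φ is even, so ∫ over [−a, a] = 2∫₀ᵃ with φ = 1 − x/a there: ∫₀ᵃ (1 − x/a)² dx = a/3, ∫₀ᵃ x²(1 − x/a)² dx = a³/30, ∫₀ᵃ x⁴(1 − x/a)² dx = a⁵/105.
State is unnormalized: ∫|φ|² dx = 2.2867, and ∫φ*·x²·φ dx = 2.6902, so ⟨x²⟩ = 2.6902 / 2.2867.
⟨x²⟩ = 1.1765.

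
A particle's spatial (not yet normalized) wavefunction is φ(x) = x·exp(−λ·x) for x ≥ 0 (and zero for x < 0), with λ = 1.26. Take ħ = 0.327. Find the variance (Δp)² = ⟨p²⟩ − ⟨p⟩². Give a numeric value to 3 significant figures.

Compute ⟨p⟩ and ⟨p²⟩ separately; (Δp)² = ⟨p²⟩ − ⟨p⟩².
Differentiate x·exp(−λ·x) with the product rule; every integrand then reduces to terms xʲ·e^(−2λx) on [0, ∞), with ∫₀^∞ xʲ·e^(−2λx) dx = j!/(2λ)^(j+1).
Normalization: ∫|φ|² dx = 0.12498.
⟨p⟩ = 0.0000 and ⟨p²⟩ = 0.16976.
(Δp)² = 0.16976 − (0.0000)² = 0.16976.

0.170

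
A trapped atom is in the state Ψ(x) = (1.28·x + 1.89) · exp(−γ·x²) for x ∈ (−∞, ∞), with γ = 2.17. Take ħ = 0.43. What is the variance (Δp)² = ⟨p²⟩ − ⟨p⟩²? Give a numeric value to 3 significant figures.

Compute ⟨p⟩ and ⟨p²⟩ separately; (Δp)² = ⟨p²⟩ − ⟨p⟩².
Expand each integrand as polynomial × e^(−2γx²) and use ∫x^(2j)·e^(−2γx²) dx = (2j−1)!!/(4γ)^j · √(π/(2γ)), odd powers → 0; here √(π/(2γ)) = 0.85081. Differentiate with the product rule, d/dx e^(−γx²) = −2γx·e^(−γx²).
Normalization: ∫|Ψ|² dx = 3.1998.
⟨p⟩ = 0.0000 and ⟨p²⟩ = 0.44151.
(Δp)² = 0.44151 − (0.0000)² = 0.44151.

0.442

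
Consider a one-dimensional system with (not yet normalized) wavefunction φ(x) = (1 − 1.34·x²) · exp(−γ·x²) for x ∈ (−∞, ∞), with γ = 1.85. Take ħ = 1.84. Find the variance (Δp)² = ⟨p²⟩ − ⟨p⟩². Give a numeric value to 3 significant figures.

13.5

Compute ⟨p⟩ and ⟨p²⟩ separately; (Δp)² = ⟨p²⟩ − ⟨p⟩².
Expand each integrand as polynomial × e^(−2γx²) and use ∫x^(2j)·e^(−2γx²) dx = (2j−1)!!/(4γ)^j · √(π/(2γ)), odd powers → 0; here √(π/(2γ)) = 0.92145. Differentiate with the product rule, d/dx e^(−γx²) = −2γx·e^(−γx²).
Normalization: ∫|φ|² dx = 0.67838.
⟨p⟩ = 0.0000 and ⟨p²⟩ = 13.541.
(Δp)² = 13.541 − (0.0000)² = 13.541.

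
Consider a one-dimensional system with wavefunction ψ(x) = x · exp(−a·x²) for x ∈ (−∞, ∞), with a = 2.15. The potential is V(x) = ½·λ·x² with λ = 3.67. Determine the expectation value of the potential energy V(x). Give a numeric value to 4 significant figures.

⟨V⟩ = ∫ V(x)·|ψ|² dx / ∫|ψ|² dx.
Expand each integrand as polynomial × e^(−2ax²) and use ∫x^(2j)·e^(−2ax²) dx = (2j−1)!!/(4a)^j · √(π/(2a)), odd powers → 0; here √(π/(2a)) = 0.85475.
State is unnormalized: ∫|ψ|² dx = 0.099390, and ∫ψ*·V(x)·ψ dx = 0.063621, so ⟨V⟩ = 0.063621 / 0.099390.
⟨V⟩ = 0.64012.

0.6401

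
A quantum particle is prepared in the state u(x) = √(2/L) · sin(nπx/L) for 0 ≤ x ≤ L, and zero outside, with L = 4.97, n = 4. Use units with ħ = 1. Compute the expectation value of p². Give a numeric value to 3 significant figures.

p² u = −ħ² d²u/dx²; ⟨p²⟩ = −ħ² ∫ u*·u'' dx.
d/dx sin(nπx/L) = (nπ/L)·cos(nπx/L) and d²/dx² sin(nπx/L) = −(nπ/L)²·sin(nπx/L); on 0 ≤ x ≤ L, ∫sin²(nπx/L) dx = L/2 and ∫sin(nπx/L)·cos(nπx/L) dx = 0.
⟨p²⟩ = 6.3930.

6.39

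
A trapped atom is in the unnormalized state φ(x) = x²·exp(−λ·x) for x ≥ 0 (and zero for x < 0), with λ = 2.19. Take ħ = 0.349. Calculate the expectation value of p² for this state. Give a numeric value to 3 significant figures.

p² φ = −ħ² d²φ/dx²; ⟨p²⟩ = −ħ² ∫ φ*·φ'' dx / ∫|φ|² dx.
Differentiate x²·exp(−λ·x) with the product rule; every integrand then reduces to terms xʲ·e^(−2λx) on [0, ∞), with ∫₀^∞ xʲ·e^(−2λx) dx = j!/(2λ)^(j+1).
State is unnormalized: ∫|φ|² dx = 0.014888, and ∫φ*·(−ħ² φ'') dx = 0.0028991, so ⟨p²⟩ = 0.0028991 / 0.014888.
⟨p²⟩ = 0.19472.

0.195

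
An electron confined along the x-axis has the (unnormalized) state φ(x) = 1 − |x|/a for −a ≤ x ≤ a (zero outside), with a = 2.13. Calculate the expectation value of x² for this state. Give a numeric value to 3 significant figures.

0.454

⟨x²⟩ = ∫ x²·|φ|² dx / ∫|φ|² dx (integrals over the domain).
φ is even, so ∫ over [−a, a] = 2∫₀ᵃ with φ = 1 − x/a there: ∫₀ᵃ (1 − x/a)² dx = a/3, ∫₀ᵃ x²(1 − x/a)² dx = a³/30, ∫₀ᵃ x⁴(1 − x/a)² dx = a⁵/105.
State is unnormalized: ∫|φ|² dx = 1.4200, and ∫φ*·x²·φ dx = 0.64424, so ⟨x²⟩ = 0.64424 / 1.4200.
⟨x²⟩ = 0.45369.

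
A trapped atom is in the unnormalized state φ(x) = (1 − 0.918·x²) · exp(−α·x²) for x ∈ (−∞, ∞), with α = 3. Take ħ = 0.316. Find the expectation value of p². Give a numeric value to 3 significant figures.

0.414

p² φ = −ħ² d²φ/dx²; ⟨p²⟩ = −ħ² ∫ φ*·φ'' dx / ∫|φ|² dx.
Expand each integrand as polynomial × e^(−2αx²) and use ∫x^(2j)·e^(−2αx²) dx = (2j−1)!!/(4α)^j · √(π/(2α)), odd powers → 0; here √(π/(2α)) = 0.72360. Differentiate with the product rule, d/dx e^(−αx²) = −2αx·e^(−αx²).
State is unnormalized: ∫|φ|² dx = 0.62559, and ∫φ*·(−ħ² φ'') dx = 0.25881, so ⟨p²⟩ = 0.25881 / 0.62559.
⟨p²⟩ = 0.41371.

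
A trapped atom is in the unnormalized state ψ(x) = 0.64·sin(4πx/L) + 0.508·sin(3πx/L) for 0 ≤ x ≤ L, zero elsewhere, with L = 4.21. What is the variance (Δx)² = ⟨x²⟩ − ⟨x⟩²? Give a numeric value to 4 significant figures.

0.7416

Compute ⟨x⟩ and ⟨x²⟩ separately, then (Δx)² = ⟨x²⟩ − ⟨x⟩².
On 0 ≤ x ≤ L (j ≠ l): ∫sin²(jπx/L) dx = L/2, ∫sin(jπx/L)·sin(lπx/L) dx = 0; diagonal moments ∫x·sin²(jπx/L) dx = L²/4, ∫x²·sin²(jπx/L) dx = L³·(1/6 − 1/(4j²π²)); cross terms ∫x·sin(jπx/L)·sin(lπx/L) dx = 0 for j + l even and −4jlL²/(π²(j² − l²)²) for j + l odd, ∫x²·sin(jπx/L)·sin(lπx/L) dx = (−1)^(j+l)·4jlL³/(π²(j² − l²)²); higher powers the same way via product-to-sum and parts.
Normalization: ∫|ψ|² dx = 1.4054.
⟨x⟩ = 1.2911 and ⟨x²⟩ = 2.4085.
(Δx)² = 2.4085 − (1.2911)² = 0.74158.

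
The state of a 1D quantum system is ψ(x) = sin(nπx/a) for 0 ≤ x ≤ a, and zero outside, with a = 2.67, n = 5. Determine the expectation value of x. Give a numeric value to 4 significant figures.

⟨x⟩ = ∫ x·|ψ|² dx / ∫|ψ|² dx (integrals over the domain).
With sin²θ = (1 − cos2θ)/2 on 0 ≤ x ≤ a: ∫sin²(nπx/a) dx = a/2, ∫x·sin²(nπx/a) dx = a²/4, ∫x²·sin²(nπx/a) dx = a³·(1/6 − 1/(4n²π²)); higher powers xᵏ the same way, integrating xᵏ·cos(2nπx/a) by parts.
State is unnormalized: ∫|ψ|² dx = 1.3350, and ∫ψ*·x·ψ dx = 1.7822, so ⟨x⟩ = 1.7822 / 1.3350.
⟨x⟩ = 1.3350.

1.335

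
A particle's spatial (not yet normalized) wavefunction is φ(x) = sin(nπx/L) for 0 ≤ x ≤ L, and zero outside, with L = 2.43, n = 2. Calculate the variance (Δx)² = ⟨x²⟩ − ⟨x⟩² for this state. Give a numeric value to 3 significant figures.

Compute ⟨x⟩ and ⟨x²⟩ separately, then (Δx)² = ⟨x²⟩ − ⟨x⟩².
With sin²θ = (1 − cos2θ)/2 on 0 ≤ x ≤ L: ∫sin²(nπx/L) dx = L/2, ∫x·sin²(nπx/L) dx = L²/4, ∫x²·sin²(nπx/L) dx = L³·(1/6 − 1/(4n²π²)); higher powers xᵏ the same way, integrating xᵏ·cos(2nπx/L) by parts.
Normalization: ∫|φ|² dx = 1.2150.
⟨x⟩ = 1.2150 and ⟨x²⟩ = 1.8935.
(Δx)² = 1.8935 − (1.2150)² = 0.41729.

0.417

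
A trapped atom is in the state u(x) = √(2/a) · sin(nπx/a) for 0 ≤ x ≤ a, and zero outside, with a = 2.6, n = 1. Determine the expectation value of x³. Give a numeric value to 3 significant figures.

⟨x³⟩ = ∫ x³·|u|² dx (integrals over the domain).
With sin²θ = (1 − cos2θ)/2 on 0 ≤ x ≤ a: ∫sin²(nπx/a) dx = a/2, ∫x·sin²(nπx/a) dx = a²/4, ∫x²·sin²(nπx/a) dx = a³·(1/6 − 1/(4n²π²)); higher powers xᵏ the same way, integrating xᵏ·cos(2nπx/a) by parts.
⟨x³⟩ = 3.0584.

3.06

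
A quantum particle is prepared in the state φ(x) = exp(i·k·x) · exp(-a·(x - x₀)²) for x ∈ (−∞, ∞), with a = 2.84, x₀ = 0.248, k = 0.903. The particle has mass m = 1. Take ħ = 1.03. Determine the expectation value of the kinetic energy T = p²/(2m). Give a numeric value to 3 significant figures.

T = −(ħ²/2m) d²/dx², so ⟨T⟩ = −(ħ²/2m) ∫ φ*·φ'' dx / ∫|φ|² dx; with m = 1.
Gaussian moments (u = x − x₀): ∫u^(2j)·e^(−2au²) du = (2j−1)!!/(4a)^j · √(π/(2a)), odd powers integrate to 0; here √(π/(2a)) = 0.74371. Derivatives: φ′ = (ik − 2au)·φ, φ″ = ((ik − 2au)² − 2a)·φ; the odd-in-u pieces drop out.
State is unnormalized: ∫|φ|² dx = 0.74371, and ∫φ*·(−ħ²/2m · φ'') dx = 1.4421, so ⟨T⟩ = 1.4421 / 0.74371.
⟨T⟩ = 1.9390.

1.94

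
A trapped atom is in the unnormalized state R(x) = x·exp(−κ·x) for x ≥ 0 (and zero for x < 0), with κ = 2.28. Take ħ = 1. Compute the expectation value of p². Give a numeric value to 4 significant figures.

5.198

p² R = −ħ² d²R/dx²; ⟨p²⟩ = −ħ² ∫ R*·R'' dx / ∫|R|² dx.
Differentiate x·exp(−κ·x) with the product rule; every integrand then reduces to terms xʲ·e^(−2κx) on [0, ∞), with ∫₀^∞ xʲ·e^(−2κx) dx = j!/(2κ)^(j+1).
State is unnormalized: ∫|R|² dx = 0.021093, and ∫R*·(−ħ² R'') dx = 0.10965, so ⟨p²⟩ = 0.10965 / 0.021093.
⟨p²⟩ = 5.1984.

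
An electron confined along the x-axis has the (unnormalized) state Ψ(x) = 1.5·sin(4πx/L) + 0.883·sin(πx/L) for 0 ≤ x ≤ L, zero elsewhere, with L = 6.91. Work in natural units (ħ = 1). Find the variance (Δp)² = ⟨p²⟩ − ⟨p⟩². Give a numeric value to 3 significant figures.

2.51

Compute ⟨p⟩ and ⟨p²⟩ separately; (Δp)² = ⟨p²⟩ − ⟨p⟩².
d²/dx² sin(jπx/L) = −(jπ/L)²·sin(jπx/L); on 0 ≤ x ≤ L, ∫sin²(jπx/L) dx = L/2 and ∫sin(jπx/L)·sin(lπx/L) dx = 0 for j ≠ l, so only diagonal terms survive in ∫|Ψ|² and ∫Ψ·Ψ″; ∫Ψ·Ψ′ dx = [Ψ²/2] between the walls = 0.
Normalization: ∫|Ψ|² dx = 10.468.
⟨p⟩ = 0.0000 and ⟨p²⟩ = 2.5093.
(Δp)² = 2.5093 − (0.0000)² = 2.5093.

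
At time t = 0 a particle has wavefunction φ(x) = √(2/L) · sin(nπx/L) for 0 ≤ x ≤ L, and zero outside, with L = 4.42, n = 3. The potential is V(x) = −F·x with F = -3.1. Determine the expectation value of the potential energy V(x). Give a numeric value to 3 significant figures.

6.85

⟨V⟩ = ∫ V(x)·|φ|² dx.
With sin²θ = (1 − cos2θ)/2 on 0 ≤ x ≤ L: ∫sin²(nπx/L) dx = L/2, ∫x·sin²(nπx/L) dx = L²/4, ∫x²·sin²(nπx/L) dx = L³·(1/6 − 1/(4n²π²)); higher powers xᵏ the same way, integrating xᵏ·cos(2nπx/L) by parts.
⟨V⟩ = 6.8510.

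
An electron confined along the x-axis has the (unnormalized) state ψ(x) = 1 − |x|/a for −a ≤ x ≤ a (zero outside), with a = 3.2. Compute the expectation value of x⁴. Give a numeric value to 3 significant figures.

⟨x⁴⟩ = ∫ x⁴·|ψ|² dx / ∫|ψ|² dx (integrals over the domain).
ψ is even, so ∫ over [−a, a] = 2∫₀ᵃ with ψ = 1 − x/a there: ∫₀ᵃ (1 − x/a)² dx = a/3, ∫₀ᵃ x²(1 − x/a)² dx = a³/30, ∫₀ᵃ x⁴(1 − x/a)² dx = a⁵/105.
State is unnormalized: ∫|ψ|² dx = 2.1333, and ∫ψ*·x⁴·ψ dx = 6.3913, so ⟨x⁴⟩ = 6.3913 / 2.1333.
⟨x⁴⟩ = 2.9959.

3.00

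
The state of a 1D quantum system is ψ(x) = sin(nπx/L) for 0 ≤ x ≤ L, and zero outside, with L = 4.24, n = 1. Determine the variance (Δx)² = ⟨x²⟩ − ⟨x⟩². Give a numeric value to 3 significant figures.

0.587

Compute ⟨x⟩ and ⟨x²⟩ separately, then (Δx)² = ⟨x²⟩ − ⟨x⟩².
With sin²θ = (1 − cos2θ)/2 on 0 ≤ x ≤ L: ∫sin²(nπx/L) dx = L/2, ∫x·sin²(nπx/L) dx = L²/4, ∫x²·sin²(nπx/L) dx = L³·(1/6 − 1/(4n²π²)); higher powers xᵏ the same way, integrating xᵏ·cos(2nπx/L) by parts.
Normalization: ∫|ψ|² dx = 2.1200.
⟨x⟩ = 2.1200 and ⟨x²⟩ = 5.0818.
(Δx)² = 5.0818 − (2.1200)² = 0.58738.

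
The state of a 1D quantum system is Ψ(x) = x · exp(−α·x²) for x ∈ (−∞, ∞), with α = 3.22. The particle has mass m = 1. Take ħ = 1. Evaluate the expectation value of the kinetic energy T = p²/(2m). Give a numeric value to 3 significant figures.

T = −(ħ²/2m) d²/dx², so ⟨T⟩ = −(ħ²/2m) ∫ Ψ*·Ψ'' dx / ∫|Ψ|² dx; with m = 1.
Expand each integrand as polynomial × e^(−2αx²) and use ∫x^(2j)·e^(−2αx²) dx = (2j−1)!!/(4α)^j · √(π/(2α)), odd powers → 0; here √(π/(2α)) = 0.69844. Differentiate with the product rule, d/dx e^(−αx²) = −2αx·e^(−αx²).
State is unnormalized: ∫|Ψ|² dx = 0.054227, and ∫Ψ*·(−ħ²/2m · Ψ'') dx = 0.26192, so ⟨T⟩ = 0.26192 / 0.054227.
⟨T⟩ = 4.8300.

4.83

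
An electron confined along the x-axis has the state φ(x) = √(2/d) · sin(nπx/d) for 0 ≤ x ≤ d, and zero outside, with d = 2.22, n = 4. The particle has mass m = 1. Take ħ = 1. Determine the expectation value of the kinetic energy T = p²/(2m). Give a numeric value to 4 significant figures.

16.02

T = −(ħ²/2m) d²/dx², so ⟨T⟩ = −(ħ²/2m) ∫ φ*·φ'' dx; with m = 1.
d/dx sin(nπx/d) = (nπ/d)·cos(nπx/d) and d²/dx² sin(nπx/d) = −(nπ/d)²·sin(nπx/d); on 0 ≤ x ≤ d, ∫sin²(nπx/d) dx = d/2 and ∫sin(nπx/d)·cos(nπx/d) dx = 0.
⟨T⟩ = 16.021.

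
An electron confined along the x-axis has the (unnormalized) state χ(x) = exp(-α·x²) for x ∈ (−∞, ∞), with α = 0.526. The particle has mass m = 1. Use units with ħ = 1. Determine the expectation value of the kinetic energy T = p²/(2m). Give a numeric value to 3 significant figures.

0.263

T = −(ħ²/2m) d²/dx², so ⟨T⟩ = −(ħ²/2m) ∫ χ*·χ'' dx / ∫|χ|² dx; with m = 1.
Gaussian moments: ∫x^(2j)·e^(−2αx²) dx = (2j−1)!!/(4α)^j · √(π/(2α)), odd powers integrate to 0; here √(π/(2α)) = 1.7281. Derivatives: d/dx e^(−αx²) = −2αx·e^(−αx²), d²/dx² e^(−αx²) = (4α²x² − 2α)·e^(−αx²).
State is unnormalized: ∫|χ|² dx = 1.7281, and ∫χ*·(−ħ²/2m · χ'') dx = 0.45449, so ⟨T⟩ = 0.45449 / 1.7281.
⟨T⟩ = 0.26300.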